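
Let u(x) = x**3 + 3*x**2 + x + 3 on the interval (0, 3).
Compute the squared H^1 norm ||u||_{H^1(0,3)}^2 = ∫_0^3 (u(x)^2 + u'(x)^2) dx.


||u||_{H^1}^2 = 25518/7

The H^1 norm (squared) on an interval (0, L) is
  ||u||_{H^1}^2 = ∫_0^L u(x)^2 dx + ∫_0^L u'(x)^2 dx.
Compute u'(x) = 3*x**2 + 6*x + 1.
Then u(x)^2 = x**6 + 6*x**5 + 11*x**4 + 12*x**3 + 19*x**2 + 6*x + 9 and u'(x)^2 = 9*x**4 + 36*x**3 + 42*x**2 + 12*x + 1.
Integrate each monomial from 0 to 3 using ∫_0^3 c·x^n dx = c·3^(n+1)/(n+1):
  ∫_0^3 u(x)^2 dx = ∫_0^3 (x^6 + 6*x^5 + 11*x^4 + 12*x^3 + 19*x^2 + 6*x + 9) dx. Term by term:
    ∫_0^3 x^6 dx = 2187/7;  ∫_0^3 6*x^5 dx = 729;  ∫_0^3 11*x^4 dx = 2673/5;
    ∫_0^3 12*x^3 dx = 243;  ∫_0^3 19*x^2 dx = 171;  ∫_0^3 6*x dx = 27;
    ∫_0^3 9 dx = 27.
  Sum: 2187/7 + 729 + 2673/5 + 243 + 171 + 27 + 27 = 71541/35.
  ∫_0^3 u'(x)^2 dx = ∫_0^3 (9*x^4 + 36*x^3 + 42*x^2 + 12*x + 1) dx. Term by term:
    ∫_0^3 9*x^4 dx = 2187/5;  ∫_0^3 36*x^3 dx = 729;  ∫_0^3 42*x^2 dx = 378;
    ∫_0^3 12*x dx = 54;  ∫_0^3 1 dx = 3.
  Sum: 2187/5 + 729 + 378 + 54 + 3 = 8007/5.
Adding: ||u||_{H^1}^2 = 71541/35 + 8007/5 = 25518/7.


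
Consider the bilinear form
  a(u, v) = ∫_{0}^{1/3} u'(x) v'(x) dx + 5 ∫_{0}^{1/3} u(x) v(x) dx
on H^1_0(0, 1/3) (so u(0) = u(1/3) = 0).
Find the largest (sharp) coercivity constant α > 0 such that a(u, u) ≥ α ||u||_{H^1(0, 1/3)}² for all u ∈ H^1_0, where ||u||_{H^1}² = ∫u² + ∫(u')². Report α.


α = 1

Coercivity of a(·,·) on H^1_0(0, 1/3) means a(u, u) ≥ α ||u||_{H^1}² for every u ∈ H^1_0.
The interval has length L = 1/3, and Poincaré/coercivity depend only on L. Here a(u, u) = ∫(u')² + (5)·∫u².
Here c = 5 ≥ 1, so a(u,u) = ∫(u')² + c∫u² ≥ ∫(u')² + ∫u² = ||u||_{H^1}², i.e. α = 1 works. No larger α is possible: a(u,u) ≥ α||u||_{H^1}² means (1−α)∫(u')² ≥ (α−c)∫u², and for the modes u_n = sin(nπ(x−x₀)/L) (x₀ the left endpoint) one has ∫u_n²/∫(u_n')² = (L/(nπ))² → 0, so a(u_n,u_n)/||u_n||_{H^1}² → 1. Hence the optimal constant is α = 1.
Therefore α = 1.


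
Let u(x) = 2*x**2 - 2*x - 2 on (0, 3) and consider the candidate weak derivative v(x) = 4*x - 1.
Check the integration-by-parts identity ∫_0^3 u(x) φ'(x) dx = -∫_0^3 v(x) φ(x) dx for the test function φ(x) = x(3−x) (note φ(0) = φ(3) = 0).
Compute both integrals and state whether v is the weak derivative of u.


LHS = -18, RHS = -45/2. No, v is not the weak derivative of u.

u(x) = 2*x**2 - 2*x - 2, classical derivative u'(x) = 4*x - 2.
φ(x) = x(3−x), so φ'(x) = 3 - 2*x.
Note φ(0) = φ(3) = 0, so the boundary term u·φ vanishes.
LHS = ∫_0^3 u(x) φ'(x) dx = ∫_0^3 (-4*x^3 + 10*x^2 - 2*x - 6) dx. Term by term:
  ∫_0^3 -4*x^3 dx = -81;  ∫_0^3 10*x^2 dx = 90;  ∫_0^3 -2*x dx = -9;
  ∫_0^3 -6 dx = -18.
Sum: -81 + 90 − 9 − 18 = -18.
So LHS = -18.
∫_0^3 v(x) φ(x) dx = ∫_0^3 (-4*x^3 + 13*x^2 - 3*x) dx. Term by term:
  ∫_0^3 -4*x^3 dx = -81;  ∫_0^3 13*x^2 dx = 117;  ∫_0^3 -3*x dx = -27/2.
Sum: -81 + 117 − 27/2 = 45/2.
So RHS = -∫_0^3 v(x) φ(x) dx = -45/2.
LHS − RHS = 9/2 ≠ 0, so the identity fails.
(For a valid weak derivative the identity must hold for EVERY test function, in particular this one. The failure shows v is NOT the weak derivative of u.)
Correct weak derivative would be u'(x) = 4*x - 2.


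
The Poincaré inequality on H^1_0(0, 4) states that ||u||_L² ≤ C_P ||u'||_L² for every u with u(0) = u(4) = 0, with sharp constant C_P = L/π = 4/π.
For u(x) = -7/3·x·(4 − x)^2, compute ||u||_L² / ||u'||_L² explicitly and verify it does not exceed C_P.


||u||_L² / ||u'||_L² = 2*sqrt(14)/7 < C_P = 4/π.

u(x) = -7/3·x·(4 − x)^2, so u'(x) = -7*x^2 + 112*x/3 - 112/3.
u(x) = -7/3·x·(4 − x)^2 vanishes at x = 0 and x = 4, so u ∈ H^1_0(0, 4). Differentiate via the product rule and integrate the resulting polynomials term by term.
  ∫_0^4 u² dx = ∫_0^4 (49*x^6/9 - 784*x^5/9 + 1568*x^4/3 - 12544*x^3/9 + 12544*x^2/9) dx. Term by term:
    ∫_0^4 49*x^6/9 dx = 114688/9;  ∫_0^4 -784*x^5/9 dx = -1605632/27;  ∫_0^4 1568*x^4/3 dx = 1605632/15;
    ∫_0^4 -12544*x^3/9 dx = -802816/9;  ∫_0^4 12544*x^2/9 dx = 802816/27.
  Sum: 114688/9 − 1605632/27 + 1605632/15 − 802816/9 + 802816/27 = 114688/135.
  ∫_0^4 (u')² dx = ∫_0^4 (49*x^4 - 1568*x^3/3 + 17248*x^2/9 - 25088*x/9 + 12544/9) dx. Term by term:
    ∫_0^4 49*x^4 dx = 50176/5;  ∫_0^4 -1568*x^3/3 dx = -100352/3;  ∫_0^4 17248*x^2/9 dx = 1103872/27;
    ∫_0^4 -25088*x/9 dx = -200704/9;  ∫_0^4 12544/9 dx = 50176/9.
  Sum: 50176/5 − 100352/3 + 1103872/27 − 200704/9 + 50176/9 = 100352/135.
∫_0^4 u² dx = 114688/135, so ||u||_L² = 128*sqrt(105)/45.
∫_0^4 (u')² dx = 100352/135, so ||u'||_L² = 224*sqrt(30)/45.
Ratio ||u||_L² / ||u'||_L² = 2*sqrt(14)/7.
Sharp Poincaré constant on H^1_0(0, 4) is C_P = L/π = 4/π, achieved by sin(π/4·x).
A polynomial bump cannot attain the sharp Poincaré constant (only the first sine eigenfunction does), so the ratio is strictly less than C_P, consistent with ||u||_L² ≤ C_P ||u'||_L².


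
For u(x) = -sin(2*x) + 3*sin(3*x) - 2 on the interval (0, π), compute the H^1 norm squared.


||u||_{H^1(0,π)}^2 = -8 + 103*π/2

u'(x) = -2*cos(2*x) + 9*cos(3*x).
Expand u² and (u')² and integrate term by term on (0, π), using: for integers n ≥ 1, ∫_0^π sin²(nx) dx = ∫_0^π cos²(nx) dx = π/2; for n ≠ n', ∫_0^π sin(nx)sin(n'x) dx = ∫_0^π cos(nx)cos(n'x) dx = 0; and by product-to-sum, ∫_0^π sin(nx)cos(n'x) dx = ½∫_0^π [sin((n+n')x) + sin((n−n')x)] dx, which is 0 when n+n' is even and 2n/(n²−n'²) when n+n' is odd (it need not vanish on (0, π)). For the constant mode: ∫_0^π 1 dx = π, ∫_0^π cos(nx) dx = 0, ∫_0^π sin(nx) dx = (1−(−1)^n)/n.
  u² squared terms: (-2)²·∫1 dx = 4·π = 4*π;  (-1)²·∫sin(2x)² dx = 1·π/2 = π/2;  (3)²·∫sin(3x)² dx = 9·π/2 = 9*π/2.
  u² cross terms: 2·(-2)·(-1)·∫1·sin(2x) dx = 4·(0) = 0;  2·(-2)·(3)·∫1·sin(3x) dx = -12·(2/3) = -8;  2·(-1)·(3)·∫sin(2x)·sin(3x) dx = -6·(0) = 0.
  So ∫_0^π u² dx = 4*π + π/2 + 9*π/2 + 0 − 8 + 0 = -8 + 9*π.
  (u')² squared terms: (-2)²·∫cos(2x)² dx = 4·π/2 = 2*π;  (9)²·∫cos(3x)² dx = 81·π/2 = 81*π/2.
  (u')² cross terms: 2·(-2)·(9)·∫cos(2x)·cos(3x) dx = -36·(0) = 0.
  So ∫_0^π (u')² dx = 2*π + 81*π/2 + 0 = 85*π/2.
||u||_{H^1}^2 = (-8 + 9*π) + (85*π/2) = -8 + 103*π/2.


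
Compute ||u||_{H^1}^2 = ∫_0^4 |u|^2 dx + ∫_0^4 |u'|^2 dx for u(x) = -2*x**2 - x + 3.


||u||_{H^1}^2 = 18568/15

The H^1 norm (squared) on an interval (0, L) is
  ||u||_{H^1}^2 = ∫_0^L u(x)^2 dx + ∫_0^L u'(x)^2 dx.
Compute u'(x) = -4*x - 1.
Then u(x)^2 = 4*x**4 + 4*x**3 - 11*x**2 - 6*x + 9 and u'(x)^2 = 16*x**2 + 8*x + 1.
Integrate each monomial from 0 to 4 using ∫_0^4 c·x^n dx = c·4^(n+1)/(n+1):
  ∫_0^4 u(x)^2 dx = ∫_0^4 (4*x^4 + 4*x^3 - 11*x^2 - 6*x + 9) dx. Term by term:
    ∫_0^4 4*x^4 dx = 4096/5;  ∫_0^4 4*x^3 dx = 256;  ∫_0^4 -11*x^2 dx = -704/3;
    ∫_0^4 -6*x dx = -48;  ∫_0^4 9 dx = 36.
  Sum: 4096/5 + 256 − 704/3 − 48 + 36 = 12428/15.
  ∫_0^4 u'(x)^2 dx = ∫_0^4 (16*x^2 + 8*x + 1) dx. Term by term:
    ∫_0^4 16*x^2 dx = 1024/3;  ∫_0^4 8*x dx = 64;  ∫_0^4 1 dx = 4.
  Sum: 1024/3 + 64 + 4 = 1228/3.
Adding: ||u||_{H^1}^2 = 12428/15 + 1228/3 = 18568/15.


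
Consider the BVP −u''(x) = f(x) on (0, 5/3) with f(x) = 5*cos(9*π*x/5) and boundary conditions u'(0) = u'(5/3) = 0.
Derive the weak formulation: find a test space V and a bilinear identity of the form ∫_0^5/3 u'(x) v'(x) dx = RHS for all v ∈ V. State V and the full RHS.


V = H^1(0, 5/3) (no boundary constraint on v; u is determined up to an additive constant); weak form: ∫_0^5/3 u'v' dx = ∫_0^5/3 (5*cos(9*π*x/5)) v dx for all v ∈ V.

Multiply both sides by a test function v and integrate from 0 to 5/3:
  ∫_0^5/3 −u''(x) v(x) dx = ∫_0^5/3 f(x) v(x) dx.
Integrate the LHS by parts once:
  ∫_0^5/3 −u'' v dx = −[u'(x) v(x)]_0^5/3 + ∫_0^5/3 u'(x) v'(x) dx.
Thus ∫_0^5/3 u'(x) v'(x) dx = ∫_0^5/3 f(x) v(x) dx + [u'(x) v(x)]_0^5/3.
Choose V so that boundary terms are either known or forced to vanish.
u has homogeneous Neumann: u'(0) = u'(5/3) = 0. So [u' v]_0^5/3 = 0·v(5/3) − 0·v(0) = 0 for any v; take V = H^1(0, 5/3).
Weak formulation: find u (satisfying any essential BC) such that ∫_0^5/3 u'(x) v'(x) dx = ∫_0^5/3 f v dx for all v ∈ V (homogeneous Neumann, so boundary terms vanish).
Substituting f(x) = 5*cos(9*π*x/5), the right-hand side is ∫_0^5/3 (5*cos(9*π*x/5)) v dx.
Compatibility check (pure Neumann): taking v ≡ 1 ∈ V gives 0 = ∫_0^5/3 f dx + (0) − (0), i.e. ∫_0^5/3 f dx must equal u'(0) − u'(5/3) = 0. Indeed ∫_0^5/3 (5*cos(9*π*x/5)) dx = 0, so the data are compatible. The solution is then unique only up to an additive constant (fix it e.g. by requiring ∫_0^5/3 u dx = 0).


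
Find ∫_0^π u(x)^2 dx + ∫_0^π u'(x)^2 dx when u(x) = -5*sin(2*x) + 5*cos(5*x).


||u||_{H^1(0,π)}^2 = 5200/21 + 775*π/2

u'(x) = -25*sin(5*x) - 10*cos(2*x).
Expand u² and (u')² and integrate term by term on (0, π), using: for integers n ≥ 1, ∫_0^π sin²(nx) dx = ∫_0^π cos²(nx) dx = π/2; for n ≠ n', ∫_0^π sin(nx)sin(n'x) dx = ∫_0^π cos(nx)cos(n'x) dx = 0; and by product-to-sum, ∫_0^π sin(nx)cos(n'x) dx = ½∫_0^π [sin((n+n')x) + sin((n−n')x)] dx, which is 0 when n+n' is even and 2n/(n²−n'²) when n+n' is odd (it need not vanish on (0, π)).
  u² squared terms: (-5)²·∫sin(2x)² dx = 25·π/2 = 25*π/2;  (5)²·∫cos(5x)² dx = 25·π/2 = 25*π/2.
  u² cross terms: 2·(-5)·(5)·∫sin(2x)·cos(5x) dx = -50·(-4/21) = 200/21.
  So ∫_0^π u² dx = 25*π/2 + 25*π/2 + 200/21 = 200/21 + 25*π.
  (u')² squared terms: (-25)²·∫sin(5x)² dx = 625·π/2 = 625*π/2;  (-10)²·∫cos(2x)² dx = 100·π/2 = 50*π.
  (u')² cross terms: 2·(-25)·(-10)·∫sin(5x)·cos(2x) dx = 500·(10/21) = 5000/21.
  So ∫_0^π (u')² dx = 625*π/2 + 50*π + 5000/21 = 5000/21 + 725*π/2.
||u||_{H^1}^2 = (200/21 + 25*π) + (5000/21 + 725*π/2) = 5200/21 + 775*π/2.


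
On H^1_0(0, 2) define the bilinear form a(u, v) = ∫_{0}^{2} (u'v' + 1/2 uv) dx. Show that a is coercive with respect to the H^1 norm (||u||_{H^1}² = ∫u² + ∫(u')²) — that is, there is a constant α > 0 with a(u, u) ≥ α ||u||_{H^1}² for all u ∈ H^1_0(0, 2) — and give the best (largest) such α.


α = (2 + π^2)/(4 + π^2)

Coercivity of a(·,·) on H^1_0(0, 2) means a(u, u) ≥ α ||u||_{H^1}² for every u ∈ H^1_0.
The interval has length L = 2, and Poincaré/coercivity depend only on L. Here a(u, u) = ∫(u')² + (1/2)·∫u².
Here 0 < c = 1/2 < 1. The condition a(u,u) ≥ α||u||_{H^1}² reads (1−α)∫(u')² ≥ (α−c)∫u². Any admissible α is ≤ 1 (rapidly oscillating u have ∫u²/∫(u')² → 0), and α = 1 would force 0 ≥ (1−c)∫u², impossible since c < 1; so 1−α > 0. By the sharp Poincaré inequality on H^1_0 of an interval of length L, ∫(u')² ≥ (π/L)²∫u² with equality for the first sine mode sin(π(x−x₀)/L) (x₀ the left endpoint), so the inequality holds for all u iff (1−α)(π/L)² ≥ α − c, i.e. α ≤ ((π/L)² + c)/((π/L)² + 1) = (1 + c(L/π)²)/(1 + (L/π)²). With (π/L)² = π^2/4 and c = 1/2, the largest admissible constant is α = ((π/L)² + c)/((π/L)² + 1).
Simplifying, α = (2 + π^2)/(4 + π^2).


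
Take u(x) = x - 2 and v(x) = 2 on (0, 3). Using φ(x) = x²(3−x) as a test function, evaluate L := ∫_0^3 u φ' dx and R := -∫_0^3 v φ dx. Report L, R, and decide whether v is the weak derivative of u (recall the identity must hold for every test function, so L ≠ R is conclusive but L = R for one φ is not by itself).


LHS = -27/4, RHS = -27/2. No, v is not the weak derivative of u.

u(x) = x - 2, classical derivative u'(x) = 1.
φ(x) = x²(3−x), so φ'(x) = 3*x*(2 - x).
Note φ(0) = φ(3) = 0, so the boundary term u·φ vanishes.
LHS = ∫_0^3 u(x) φ'(x) dx = ∫_0^3 (-3*x^3 + 12*x^2 - 12*x) dx. Term by term:
  ∫_0^3 -3*x^3 dx = -243/4;  ∫_0^3 12*x^2 dx = 108;  ∫_0^3 -12*x dx = -54.
Sum: -243/4 + 108 − 54 = -27/4.
So LHS = -27/4.
∫_0^3 v(x) φ(x) dx = ∫_0^3 (-2*x^3 + 6*x^2) dx. Term by term:
  ∫_0^3 -2*x^3 dx = -81/2;  ∫_0^3 6*x^2 dx = 54.
Sum: -81/2 + 54 = 27/2.
So RHS = -∫_0^3 v(x) φ(x) dx = -27/2.
LHS − RHS = 27/4 ≠ 0, so the identity fails.
(For a valid weak derivative the identity must hold for EVERY test function, in particular this one. The failure shows v is NOT the weak derivative of u.)
Correct weak derivative would be u'(x) = 1.


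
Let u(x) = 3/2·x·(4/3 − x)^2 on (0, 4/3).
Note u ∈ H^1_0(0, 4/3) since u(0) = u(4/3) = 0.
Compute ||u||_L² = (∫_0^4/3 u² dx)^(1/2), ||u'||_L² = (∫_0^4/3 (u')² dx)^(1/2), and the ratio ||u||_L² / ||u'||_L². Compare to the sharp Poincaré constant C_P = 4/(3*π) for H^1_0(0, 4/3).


||u||_L² / ||u'||_L² = 2*sqrt(14)/21 < C_P = 4/(3*π).

u(x) = 3/2·x·(4/3 − x)^2, so u'(x) = (3*x - 4)*(9*x - 4)/6.
u(x) = 3/2·x·(4/3 − x)^2 vanishes at x = 0 and x = 4/3, so u ∈ H^1_0(0, 4/3). Differentiate via the product rule and integrate the resulting polynomials term by term.
  ∫_0^4/3 u² dx = ∫_0^4/3 (9*x^6/4 - 12*x^5 + 24*x^4 - 64*x^3/3 + 64*x^2/9) dx. Term by term:
    ∫_0^4/3 9*x^6/4 dx = 4096/1701;  ∫_0^4/3 -12*x^5 dx = -8192/729;  ∫_0^4/3 24*x^4 dx = 8192/405;
    ∫_0^4/3 -64*x^3/3 dx = -4096/243;  ∫_0^4/3 64*x^2/9 dx = 4096/729.
  Sum: 4096/1701 − 8192/729 + 8192/405 − 4096/243 + 4096/729 = 4096/25515.
  ∫_0^4/3 (u')² dx = ∫_0^4/3 (81*x^4/4 - 72*x^3 + 88*x^2 - 128*x/3 + 64/9) dx. Term by term:
    ∫_0^4/3 81*x^4/4 dx = 256/15;  ∫_0^4/3 -72*x^3 dx = -512/9;  ∫_0^4/3 88*x^2 dx = 5632/81;
    ∫_0^4/3 -128*x/3 dx = -1024/27;  ∫_0^4/3 64/9 dx = 256/27.
  Sum: 256/15 − 512/9 + 5632/81 − 1024/27 + 256/27 = 512/405.
∫_0^4/3 u² dx = 4096/25515, so ||u||_L² = 64*sqrt(35)/945.
∫_0^4/3 (u')² dx = 512/405, so ||u'||_L² = 16*sqrt(10)/45.
Ratio ||u||_L² / ||u'||_L² = 2*sqrt(14)/21.
Sharp Poincaré constant on H^1_0(0, 4/3) is C_P = L/π = 4/(3*π), achieved by sin(3*π/4·x).
A polynomial bump cannot attain the sharp Poincaré constant (only the first sine eigenfunction does), so the ratio is strictly less than C_P, consistent with ||u||_L² ≤ C_P ||u'||_L².


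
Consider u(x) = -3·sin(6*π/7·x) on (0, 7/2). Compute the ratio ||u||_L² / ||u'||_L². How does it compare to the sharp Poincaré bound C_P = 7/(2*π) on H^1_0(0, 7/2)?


||u||_L² / ||u'||_L² = 7/(6*π) < C_P = 7/(2*π).

u(x) = -3·sin(6*π/7·x), so u'(x) = -18*π*cos(6*π*x/7)/7.
Writing u(x) = A·sin(kπx/L) with A = -3 and k = 3, use ∫_0^L sin²(kπx/L) dx = L/2 and ∫_0^L cos²(kπx/L) dx = L/2.
u² = 9·sin²(6*π/7·x) and (u')² = 324*π^2/49·cos²(6*π/7·x), and each of sin², cos² integrates to L/2 = 7/4 over (0, 7/2).
∫_0^7/2 u² dx = 63/4, so ||u||_L² = 3*sqrt(7)/2.
∫_0^7/2 (u')² dx = 81*π^2/7, so ||u'||_L² = 9*sqrt(7)*π/7.
Ratio ||u||_L² / ||u'||_L² = 7/(6*π).
Sharp Poincaré constant on H^1_0(0, 7/2) is C_P = L/π = 7/(2*π), achieved by sin(2*π/7·x).
This is the k = 3 harmonic; the ratio L/(kπ) is strictly less than C_P = L/π, consistent with the sharp inequality ||u||_L² ≤ C_P ||u'||_L².


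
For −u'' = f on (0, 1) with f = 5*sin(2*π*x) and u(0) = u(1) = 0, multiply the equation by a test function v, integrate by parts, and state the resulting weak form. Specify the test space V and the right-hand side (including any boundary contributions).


V = H^1_0(0, 1) (so v(0) = v(1) = 0); weak form: ∫_0^1 u'v' dx = ∫_0^1 (5*sin(2*π*x)) v dx for all v ∈ V.

Multiply both sides by a test function v and integrate from 0 to 1:
  ∫_0^1 −u''(x) v(x) dx = ∫_0^1 f(x) v(x) dx.
Integrate the LHS by parts once:
  ∫_0^1 −u'' v dx = −[u'(x) v(x)]_0^1 + ∫_0^1 u'(x) v'(x) dx.
Thus ∫_0^1 u'(x) v'(x) dx = ∫_0^1 f(x) v(x) dx + [u'(x) v(x)]_0^1.
Choose V so that boundary terms are either known or forced to vanish.
u is Dirichlet: u(0) = u(1) = 0. Let V = H^1_0(0, 1); then v(0) = v(1) = 0, and [u' v]_0^1 = 0.
Weak formulation: find u (satisfying any essential BC) such that ∫_0^1 u'(x) v'(x) dx = ∫_0^1 f v dx for all v ∈ V.
Substituting f(x) = 5*sin(2*π*x), the right-hand side is ∫_0^1 (5*sin(2*π*x)) v dx.


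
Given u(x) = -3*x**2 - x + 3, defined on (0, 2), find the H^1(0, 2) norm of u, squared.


||u||_{H^1}^2 = 2464/15

The H^1 norm (squared) on an interval (0, L) is
  ||u||_{H^1}^2 = ∫_0^L u(x)^2 dx + ∫_0^L u'(x)^2 dx.
Compute u'(x) = -6*x - 1.
Then u(x)^2 = 9*x**4 + 6*x**3 - 17*x**2 - 6*x + 9 and u'(x)^2 = 36*x**2 + 12*x + 1.
Integrate each monomial from 0 to 2 using ∫_0^2 c·x^n dx = c·2^(n+1)/(n+1):
  ∫_0^2 u(x)^2 dx = ∫_0^2 (9*x^4 + 6*x^3 - 17*x^2 - 6*x + 9) dx. Term by term:
    ∫_0^2 9*x^4 dx = 288/5;  ∫_0^2 6*x^3 dx = 24;  ∫_0^2 -17*x^2 dx = -136/3;
    ∫_0^2 -6*x dx = -12;  ∫_0^2 9 dx = 18.
  Sum: 288/5 + 24 − 136/3 − 12 + 18 = 634/15.
  ∫_0^2 u'(x)^2 dx = ∫_0^2 (36*x^2 + 12*x + 1) dx. Term by term:
    ∫_0^2 36*x^2 dx = 96;  ∫_0^2 12*x dx = 24;  ∫_0^2 1 dx = 2.
  Sum: 96 + 24 + 2 = 122.
Adding: ||u||_{H^1}^2 = 634/15 + 122 = 2464/15.


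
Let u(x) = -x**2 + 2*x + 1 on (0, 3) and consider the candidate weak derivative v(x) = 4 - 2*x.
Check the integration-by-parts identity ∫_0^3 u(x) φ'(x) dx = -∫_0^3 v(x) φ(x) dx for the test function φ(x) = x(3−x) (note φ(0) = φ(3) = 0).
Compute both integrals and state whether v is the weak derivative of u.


LHS = 9/2, RHS = -9/2. No, v is not the weak derivative of u.

u(x) = -x**2 + 2*x + 1, classical derivative u'(x) = 2 - 2*x.
φ(x) = x(3−x), so φ'(x) = 3 - 2*x.
Note φ(0) = φ(3) = 0, so the boundary term u·φ vanishes.
LHS = ∫_0^3 u(x) φ'(x) dx = ∫_0^3 (2*x^3 - 7*x^2 + 4*x + 3) dx. Term by term:
  ∫_0^3 2*x^3 dx = 81/2;  ∫_0^3 -7*x^2 dx = -63;  ∫_0^3 4*x dx = 18;
  ∫_0^3 3 dx = 9.
Sum: 81/2 − 63 + 18 + 9 = 9/2.
So LHS = 9/2.
∫_0^3 v(x) φ(x) dx = ∫_0^3 (2*x^3 - 10*x^2 + 12*x) dx. Term by term:
  ∫_0^3 2*x^3 dx = 81/2;  ∫_0^3 -10*x^2 dx = -90;  ∫_0^3 12*x dx = 54.
Sum: 81/2 − 90 + 54 = 9/2.
So RHS = -∫_0^3 v(x) φ(x) dx = -9/2.
LHS − RHS = 9 ≠ 0, so the identity fails.
(For a valid weak derivative the identity must hold for EVERY test function, in particular this one. The failure shows v is NOT the weak derivative of u.)
Correct weak derivative would be u'(x) = 2 - 2*x.


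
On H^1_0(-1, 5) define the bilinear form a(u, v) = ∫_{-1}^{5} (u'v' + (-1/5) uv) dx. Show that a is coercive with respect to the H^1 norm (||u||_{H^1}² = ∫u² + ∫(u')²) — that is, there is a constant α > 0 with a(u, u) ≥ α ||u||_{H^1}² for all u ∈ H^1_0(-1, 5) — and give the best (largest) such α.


α = (-36/5 + π^2)/(π^2 + 36)

Coercivity of a(·,·) on H^1_0(-1, 5) means a(u, u) ≥ α ||u||_{H^1}² for every u ∈ H^1_0.
The interval has length L = 6, and Poincaré/coercivity depend only on L. Here a(u, u) = ∫(u')² + (-1/5)·∫u².
Here c = -1/5 < 0 with |c| < (π/L)² = π^2/36, so coercivity still holds. The condition a(u,u) ≥ α||u||_{H^1}² reads (1−α)∫(u')² ≥ (α−c)∫u². Any admissible α is ≤ 1 (rapidly oscillating u have ∫u²/∫(u')² → 0), and α = 1 would force 0 ≥ (1−c)∫u², impossible since c < 1; so 1−α > 0. By the sharp Poincaré inequality on H^1_0 of an interval of length L, ∫(u')² ≥ (π/L)²∫u² with equality for the first sine mode sin(π(x−x₀)/L) (x₀ the left endpoint), so the inequality holds for all u iff (1−α)(π/L)² ≥ α − c, i.e. α ≤ ((π/L)² + c)/((π/L)² + 1) = (1 + c(L/π)²)/(1 + (L/π)²). (Direct route, valid since c ≤ 0: Poincaré gives c∫u² ≥ c(L/π)²∫(u')², so a(u,u) ≥ (1 + c(L/π)²)∫(u')², while ||u||_{H^1}² ≤ (1 + (L/π)²)∫(u')²; dividing yields the same α.) With (π/L)² = π^2/36 and c = -1/5, the largest admissible constant is α = ((π/L)² + c)/((π/L)² + 1).
Simplifying, α = (-36/5 + π^2)/(π^2 + 36).


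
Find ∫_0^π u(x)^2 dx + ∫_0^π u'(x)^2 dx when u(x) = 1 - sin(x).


||u||_{H^1(0,π)}^2 = -4 + 2*π

u'(x) = -cos(x).
Expand u² and (u')² and integrate term by term on (0, π), using: for integers n ≥ 1, ∫_0^π sin²(nx) dx = ∫_0^π cos²(nx) dx = π/2; for n ≠ n', ∫_0^π sin(nx)sin(n'x) dx = ∫_0^π cos(nx)cos(n'x) dx = 0; and by product-to-sum, ∫_0^π sin(nx)cos(n'x) dx = ½∫_0^π [sin((n+n')x) + sin((n−n')x)] dx, which is 0 when n+n' is even and 2n/(n²−n'²) when n+n' is odd (it need not vanish on (0, π)). For the constant mode: ∫_0^π 1 dx = π, ∫_0^π cos(nx) dx = 0, ∫_0^π sin(nx) dx = (1−(−1)^n)/n.
  u² squared terms: (1)²·∫1 dx = 1·π = π;  (-1)²·∫sin(x)² dx = 1·π/2 = π/2.
  u² cross terms: 2·(1)·(-1)·∫1·sin(x) dx = -2·(2) = -4.
  So ∫_0^π u² dx = π + π/2 − 4 = -4 + 3*π/2.
  (u')² squared terms: (-1)²·∫cos(x)² dx = 1·π/2 = π/2.
  So ∫_0^π (u')² dx = π/2.
||u||_{H^1}^2 = (-4 + 3*π/2) + (π/2) = -4 + 2*π.


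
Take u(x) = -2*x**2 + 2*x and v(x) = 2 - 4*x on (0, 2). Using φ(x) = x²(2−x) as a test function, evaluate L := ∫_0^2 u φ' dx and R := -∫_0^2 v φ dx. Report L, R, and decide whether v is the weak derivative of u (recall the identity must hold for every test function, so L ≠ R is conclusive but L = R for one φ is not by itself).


LHS = 56/15, RHS = 56/15. Yes, v = u' weakly.

u(x) = -2*x**2 + 2*x, classical derivative u'(x) = 2 - 4*x.
φ(x) = x²(2−x), so φ'(x) = x*(4 - 3*x).
Note φ(0) = φ(2) = 0, so the boundary term u·φ vanishes.
LHS = ∫_0^2 u(x) φ'(x) dx = ∫_0^2 (6*x^4 - 14*x^3 + 8*x^2) dx. Term by term:
  ∫_0^2 6*x^4 dx = 192/5;  ∫_0^2 -14*x^3 dx = -56;  ∫_0^2 8*x^2 dx = 64/3.
Sum: 192/5 − 56 + 64/3 = 56/15.
So LHS = 56/15.
∫_0^2 v(x) φ(x) dx = ∫_0^2 (4*x^4 - 10*x^3 + 4*x^2) dx. Term by term:
  ∫_0^2 4*x^4 dx = 128/5;  ∫_0^2 -10*x^3 dx = -40;  ∫_0^2 4*x^2 dx = 32/3.
Sum: 128/5 − 40 + 32/3 = -56/15.
So RHS = -∫_0^2 v(x) φ(x) dx = 56/15.
LHS = RHS, so the identity holds for this test φ.
Moreover u is smooth here and v(x) = u'(x) = 2 - 4*x pointwise, so the identity holds for every test function. Hence v is the weak derivative of u.


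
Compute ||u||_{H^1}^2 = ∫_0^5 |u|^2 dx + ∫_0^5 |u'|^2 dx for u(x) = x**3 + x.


||u||_{H^1}^2 = 384980/21

The H^1 norm (squared) on an interval (0, L) is
  ||u||_{H^1}^2 = ∫_0^L u(x)^2 dx + ∫_0^L u'(x)^2 dx.
Compute u'(x) = 3*x**2 + 1.
Then u(x)^2 = x**6 + 2*x**4 + x**2 and u'(x)^2 = 9*x**4 + 6*x**2 + 1.
Integrate each monomial from 0 to 5 using ∫_0^5 c·x^n dx = c·5^(n+1)/(n+1):
  ∫_0^5 u(x)^2 dx = ∫_0^5 (x^6 + 2*x^4 + x^2) dx. Term by term:
    ∫_0^5 x^6 dx = 78125/7;  ∫_0^5 2*x^4 dx = 1250;  ∫_0^5 x^2 dx = 125/3.
  Sum: 78125/7 + 1250 + 125/3 = 261500/21.
  ∫_0^5 u'(x)^2 dx = ∫_0^5 (9*x^4 + 6*x^2 + 1) dx. Term by term:
    ∫_0^5 9*x^4 dx = 5625;  ∫_0^5 6*x^2 dx = 250;  ∫_0^5 1 dx = 5.
  Sum: 5625 + 250 + 5 = 5880.
Adding: ||u||_{H^1}^2 = 261500/21 + 5880 = 384980/21.


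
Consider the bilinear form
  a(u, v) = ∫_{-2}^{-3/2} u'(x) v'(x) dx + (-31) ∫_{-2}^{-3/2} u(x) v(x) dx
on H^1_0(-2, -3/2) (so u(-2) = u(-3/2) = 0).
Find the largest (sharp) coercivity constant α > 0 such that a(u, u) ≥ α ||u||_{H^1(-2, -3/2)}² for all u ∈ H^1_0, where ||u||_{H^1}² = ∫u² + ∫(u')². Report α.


α = (-31 + 4*π^2)/(1 + 4*π^2)

Coercivity of a(·,·) on H^1_0(-2, -3/2) means a(u, u) ≥ α ||u||_{H^1}² for every u ∈ H^1_0.
The interval has length L = 1/2, and Poincaré/coercivity depend only on L. Here a(u, u) = ∫(u')² + (-31)·∫u².
Here c = -31 < 0 with |c| < (π/L)² = 4*π^2, so coercivity still holds. The condition a(u,u) ≥ α||u||_{H^1}² reads (1−α)∫(u')² ≥ (α−c)∫u². Any admissible α is ≤ 1 (rapidly oscillating u have ∫u²/∫(u')² → 0), and α = 1 would force 0 ≥ (1−c)∫u², impossible since c < 1; so 1−α > 0. By the sharp Poincaré inequality on H^1_0 of an interval of length L, ∫(u')² ≥ (π/L)²∫u² with equality for the first sine mode sin(π(x−x₀)/L) (x₀ the left endpoint), so the inequality holds for all u iff (1−α)(π/L)² ≥ α − c, i.e. α ≤ ((π/L)² + c)/((π/L)² + 1) = (1 + c(L/π)²)/(1 + (L/π)²). (Direct route, valid since c ≤ 0: Poincaré gives c∫u² ≥ c(L/π)²∫(u')², so a(u,u) ≥ (1 + c(L/π)²)∫(u')², while ||u||_{H^1}² ≤ (1 + (L/π)²)∫(u')²; dividing yields the same α.) With (π/L)² = 4*π^2 and c = -31, the largest admissible constant is α = ((π/L)² + c)/((π/L)² + 1).
Simplifying, α = (-31 + 4*π^2)/(1 + 4*π^2).


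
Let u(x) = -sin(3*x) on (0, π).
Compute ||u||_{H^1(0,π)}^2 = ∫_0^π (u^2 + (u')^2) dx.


||u||_{H^1(0,π)}^2 = 5*π

u'(x) = -3*cos(3*x).
Expand u² and (u')² and integrate term by term on (0, π), using: for integers n ≥ 1, ∫_0^π sin²(nx) dx = ∫_0^π cos²(nx) dx = π/2; for n ≠ n', ∫_0^π sin(nx)sin(n'x) dx = ∫_0^π cos(nx)cos(n'x) dx = 0; and by product-to-sum, ∫_0^π sin(nx)cos(n'x) dx = ½∫_0^π [sin((n+n')x) + sin((n−n')x)] dx, which is 0 when n+n' is even and 2n/(n²−n'²) when n+n' is odd (it need not vanish on (0, π)).
  u² squared terms: (-1)²·∫sin(3x)² dx = 1·π/2 = π/2.
  So ∫_0^π u² dx = π/2.
  (u')² squared terms: (-3)²·∫cos(3x)² dx = 9·π/2 = 9*π/2.
  So ∫_0^π (u')² dx = 9*π/2.
||u||_{H^1}^2 = (π/2) + (9*π/2) = 5*π.


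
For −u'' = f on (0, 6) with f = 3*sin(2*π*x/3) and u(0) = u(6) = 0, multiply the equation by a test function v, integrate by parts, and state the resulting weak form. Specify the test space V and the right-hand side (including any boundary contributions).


V = H^1_0(0, 6) (so v(0) = v(6) = 0); weak form: ∫_0^6 u'v' dx = ∫_0^6 (3*sin(2*π*x/3)) v dx for all v ∈ V.

Multiply both sides by a test function v and integrate from 0 to 6:
  ∫_0^6 −u''(x) v(x) dx = ∫_0^6 f(x) v(x) dx.
Integrate the LHS by parts once:
  ∫_0^6 −u'' v dx = −[u'(x) v(x)]_0^6 + ∫_0^6 u'(x) v'(x) dx.
Thus ∫_0^6 u'(x) v'(x) dx = ∫_0^6 f(x) v(x) dx + [u'(x) v(x)]_0^6.
Choose V so that boundary terms are either known or forced to vanish.
u is Dirichlet: u(0) = u(6) = 0. Let V = H^1_0(0, 6); then v(0) = v(6) = 0, and [u' v]_0^6 = 0.
Weak formulation: find u (satisfying any essential BC) such that ∫_0^6 u'(x) v'(x) dx = ∫_0^6 f v dx for all v ∈ V.
Substituting f(x) = 3*sin(2*π*x/3), the right-hand side is ∫_0^6 (3*sin(2*π*x/3)) v dx.


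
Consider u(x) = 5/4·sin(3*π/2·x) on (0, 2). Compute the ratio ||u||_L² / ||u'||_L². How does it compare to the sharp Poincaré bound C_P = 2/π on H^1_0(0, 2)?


||u||_L² / ||u'||_L² = 2/(3*π) < C_P = 2/π.

u(x) = 5/4·sin(3*π/2·x), so u'(x) = 15*π*cos(3*π*x/2)/8.
Writing u(x) = A·sin(kπx/L) with A = 5/4 and k = 3, use ∫_0^L sin²(kπx/L) dx = L/2 and ∫_0^L cos²(kπx/L) dx = L/2.
u² = 25/16·sin²(3*π/2·x) and (u')² = 225*π^2/64·cos²(3*π/2·x), and each of sin², cos² integrates to L/2 = 1 over (0, 2).
∫_0^2 u² dx = 25/16, so ||u||_L² = 5/4.
∫_0^2 (u')² dx = 225*π^2/64, so ||u'||_L² = 15*π/8.
Ratio ||u||_L² / ||u'||_L² = 2/(3*π).
Sharp Poincaré constant on H^1_0(0, 2) is C_P = L/π = 2/π, achieved by sin(π/2·x).
This is the k = 3 harmonic; the ratio L/(kπ) is strictly less than C_P = L/π, consistent with the sharp inequality ||u||_L² ≤ C_P ||u'||_L².


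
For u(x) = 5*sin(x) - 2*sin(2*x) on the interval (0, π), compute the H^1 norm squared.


||u||_{H^1(0,π)}^2 = 35*π

u'(x) = 5*cos(x) - 4*cos(2*x).
Expand u² and (u')² and integrate term by term on (0, π), using: for integers n ≥ 1, ∫_0^π sin²(nx) dx = ∫_0^π cos²(nx) dx = π/2; for n ≠ n', ∫_0^π sin(nx)sin(n'x) dx = ∫_0^π cos(nx)cos(n'x) dx = 0; and by product-to-sum, ∫_0^π sin(nx)cos(n'x) dx = ½∫_0^π [sin((n+n')x) + sin((n−n')x)] dx, which is 0 when n+n' is even and 2n/(n²−n'²) when n+n' is odd (it need not vanish on (0, π)).
  u² squared terms: (-2)²·∫sin(2x)² dx = 4·π/2 = 2*π;  (5)²·∫sin(x)² dx = 25·π/2 = 25*π/2.
  u² cross terms: 2·(-2)·(5)·∫sin(2x)·sin(x) dx = -20·(0) = 0.
  So ∫_0^π u² dx = 2*π + 25*π/2 + 0 = 29*π/2.
  (u')² squared terms: (-4)²·∫cos(2x)² dx = 16·π/2 = 8*π;  (5)²·∫cos(x)² dx = 25·π/2 = 25*π/2.
  (u')² cross terms: 2·(-4)·(5)·∫cos(2x)·cos(x) dx = -40·(0) = 0.
  So ∫_0^π (u')² dx = 8*π + 25*π/2 + 0 = 41*π/2.
||u||_{H^1}^2 = (29*π/2) + (41*π/2) = 35*π.


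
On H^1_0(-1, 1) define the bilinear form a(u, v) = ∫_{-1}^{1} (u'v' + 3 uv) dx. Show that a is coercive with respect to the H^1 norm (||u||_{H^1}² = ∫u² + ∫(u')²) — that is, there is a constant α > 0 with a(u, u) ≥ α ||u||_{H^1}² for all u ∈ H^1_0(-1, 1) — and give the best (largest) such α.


α = 1

Coercivity of a(·,·) on H^1_0(-1, 1) means a(u, u) ≥ α ||u||_{H^1}² for every u ∈ H^1_0.
The interval has length L = 2, and Poincaré/coercivity depend only on L. Here a(u, u) = ∫(u')² + (3)·∫u².
Here c = 3 ≥ 1, so a(u,u) = ∫(u')² + c∫u² ≥ ∫(u')² + ∫u² = ||u||_{H^1}², i.e. α = 1 works. No larger α is possible: a(u,u) ≥ α||u||_{H^1}² means (1−α)∫(u')² ≥ (α−c)∫u², and for the modes u_n = sin(nπ(x−x₀)/L) (x₀ the left endpoint) one has ∫u_n²/∫(u_n')² = (L/(nπ))² → 0, so a(u_n,u_n)/||u_n||_{H^1}² → 1. Hence the optimal constant is α = 1.
Therefore α = 1.


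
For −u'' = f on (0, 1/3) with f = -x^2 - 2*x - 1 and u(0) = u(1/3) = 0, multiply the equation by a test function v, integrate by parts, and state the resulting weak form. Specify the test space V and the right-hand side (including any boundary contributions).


V = H^1_0(0, 1/3) (so v(0) = v(1/3) = 0); weak form: ∫_0^1/3 u'v' dx = ∫_0^1/3 (-x^2 - 2*x - 1) v dx for all v ∈ V.

Multiply both sides by a test function v and integrate from 0 to 1/3:
  ∫_0^1/3 −u''(x) v(x) dx = ∫_0^1/3 f(x) v(x) dx.
Integrate the LHS by parts once:
  ∫_0^1/3 −u'' v dx = −[u'(x) v(x)]_0^1/3 + ∫_0^1/3 u'(x) v'(x) dx.
Thus ∫_0^1/3 u'(x) v'(x) dx = ∫_0^1/3 f(x) v(x) dx + [u'(x) v(x)]_0^1/3.
Choose V so that boundary terms are either known or forced to vanish.
u is Dirichlet: u(0) = u(1/3) = 0. Let V = H^1_0(0, 1/3); then v(0) = v(1/3) = 0, and [u' v]_0^1/3 = 0.
Weak formulation: find u (satisfying any essential BC) such that ∫_0^1/3 u'(x) v'(x) dx = ∫_0^1/3 f v dx for all v ∈ V.
Substituting f(x) = -x^2 - 2*x - 1, the right-hand side is ∫_0^1/3 (-x^2 - 2*x - 1) v dx.


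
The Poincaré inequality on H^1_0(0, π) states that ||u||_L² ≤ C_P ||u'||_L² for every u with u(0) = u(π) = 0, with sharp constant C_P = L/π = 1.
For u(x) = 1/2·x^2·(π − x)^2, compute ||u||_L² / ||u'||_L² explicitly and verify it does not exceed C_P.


||u||_L² / ||u'||_L² = sqrt(3)*π/6 < C_P = 1.

u(x) = 1/2·x^2·(π − x)^2, so u'(x) = x*(x - π)*(2*x - π).
u(x) = 1/2·x^2·(π − x)^2 vanishes at x = 0 and x = π, so u ∈ H^1_0(0, π). Differentiate via the product rule and integrate the resulting polynomials term by term.
  ∫_0^π u² dx = ∫_0^π (x^8/4 - π*x^7 + 3*π^2*x^6/2 - π^3*x^5 + π^4*x^4/4) dx. Term by term:
    ∫_0^π x^8/4 dx = π^9/36;  ∫_0^π -π*x^7 dx = -π^9/8;  ∫_0^π 3*π^2*x^6/2 dx = 3*π^9/14;
    ∫_0^π -π^3*x^5 dx = -π^9/6;  ∫_0^π π^4*x^4/4 dx = π^9/20.
  Sum: π^9/36 − π^9/8 + 3*π^9/14 − π^9/6 + π^9/20 = π^9/2520.
  ∫_0^π (u')² dx = ∫_0^π (4*x^6 - 12*π*x^5 + 13*π^2*x^4 - 6*π^3*x^3 + π^4*x^2) dx. Term by term:
    ∫_0^π 4*x^6 dx = 4*π^7/7;  ∫_0^π -12*π*x^5 dx = -2*π^7;  ∫_0^π 13*π^2*x^4 dx = 13*π^7/5;
    ∫_0^π -6*π^3*x^3 dx = -3*π^7/2;  ∫_0^π π^4*x^2 dx = π^7/3.
  Sum: 4*π^7/7 − 2*π^7 + 13*π^7/5 − 3*π^7/2 + π^7/3 = π^7/210.
∫_0^π u² dx = π^9/2520, so ||u||_L² = sqrt(70)*π^(9/2)/420.
∫_0^π (u')² dx = π^7/210, so ||u'||_L² = sqrt(210)*π^(7/2)/210.
Ratio ||u||_L² / ||u'||_L² = sqrt(3)*π/6.
Sharp Poincaré constant on H^1_0(0, π) is C_P = L/π = 1, achieved by sin(x).
A polynomial bump cannot attain the sharp Poincaré constant (only the first sine eigenfunction does), so the ratio is strictly less than C_P, consistent with ||u||_L² ≤ C_P ||u'||_L².


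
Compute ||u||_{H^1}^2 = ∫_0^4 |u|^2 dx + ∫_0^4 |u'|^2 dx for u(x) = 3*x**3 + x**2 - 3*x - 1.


||u||_{H^1}^2 = 4082296/105

The H^1 norm (squared) on an interval (0, L) is
  ||u||_{H^1}^2 = ∫_0^L u(x)^2 dx + ∫_0^L u'(x)^2 dx.
Compute u'(x) = 9*x**2 + 2*x - 3.
Then u(x)^2 = 9*x**6 + 6*x**5 - 17*x**4 - 12*x**3 + 7*x**2 + 6*x + 1 and u'(x)^2 = 81*x**4 + 36*x**3 - 50*x**2 - 12*x + 9.
Integrate each monomial from 0 to 4 using ∫_0^4 c·x^n dx = c·4^(n+1)/(n+1):
  ∫_0^4 u(x)^2 dx = ∫_0^4 (9*x^6 + 6*x^5 - 17*x^4 - 12*x^3 + 7*x^2 + 6*x + 1) dx. Term by term:
    ∫_0^4 9*x^6 dx = 147456/7;  ∫_0^4 6*x^5 dx = 4096;  ∫_0^4 -17*x^4 dx = -17408/5;
    ∫_0^4 -12*x^3 dx = -768;  ∫_0^4 7*x^2 dx = 448/3;  ∫_0^4 6*x dx = 48;
    ∫_0^4 1 dx = 4.
  Sum: 147456/7 + 4096 − 17408/5 − 768 + 448/3 + 48 + 4 = 2216852/105.
  ∫_0^4 u'(x)^2 dx = ∫_0^4 (81*x^4 + 36*x^3 - 50*x^2 - 12*x + 9) dx. Term by term:
    ∫_0^4 81*x^4 dx = 82944/5;  ∫_0^4 36*x^3 dx = 2304;  ∫_0^4 -50*x^2 dx = -3200/3;
    ∫_0^4 -12*x dx = -96;  ∫_0^4 9 dx = 36.
  Sum: 82944/5 + 2304 − 3200/3 − 96 + 36 = 266492/15.
Adding: ||u||_{H^1}^2 = 2216852/105 + 266492/15 = 4082296/105.


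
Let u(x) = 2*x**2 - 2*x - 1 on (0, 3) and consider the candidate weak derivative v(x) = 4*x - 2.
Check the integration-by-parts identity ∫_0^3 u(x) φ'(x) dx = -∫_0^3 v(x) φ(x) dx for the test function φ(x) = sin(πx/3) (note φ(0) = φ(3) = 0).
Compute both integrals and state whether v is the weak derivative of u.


LHS = -24/π, RHS = -24/π. Yes, v = u' weakly.

u(x) = 2*x**2 - 2*x - 1, classical derivative u'(x) = 4*x - 2.
φ(x) = sin(πx/3), so φ'(x) = π*cos(π*x/3)/3.
Note φ(0) = φ(3) = 0, so the boundary term u·φ vanishes.
LHS = ∫_0^3 u(x) φ'(x) dx = ∫_0^3 (2*π*x^2*cos(π*x/3)/3 - 2*π*x*cos(π*x/3)/3 - π*cos(π*x/3)/3) dx. Term by term:
  ∫_0^3 -π*cos(π*x/3)/3 dx = 0;  ∫_0^3 -2*π*x*cos(π*x/3)/3 dx = 12/π;  ∫_0^3 2*π*x^2*cos(π*x/3)/3 dx = -36/π.
Sum: 0 + 12/π − 36/π = -24/π.
So LHS = -24/π.
∫_0^3 v(x) φ(x) dx = ∫_0^3 (4*x*sin(π*x/3) - 2*sin(π*x/3)) dx. Term by term:
  ∫_0^3 -2*sin(π*x/3) dx = -12/π;  ∫_0^3 4*x*sin(π*x/3) dx = 36/π.
Sum: -12/π + 36/π = 24/π.
So RHS = -∫_0^3 v(x) φ(x) dx = -24/π.
LHS = RHS, so the identity holds for this test φ.
Moreover u is smooth here and v(x) = u'(x) = 4*x - 2 pointwise, so the identity holds for every test function. Hence v is the weak derivative of u.


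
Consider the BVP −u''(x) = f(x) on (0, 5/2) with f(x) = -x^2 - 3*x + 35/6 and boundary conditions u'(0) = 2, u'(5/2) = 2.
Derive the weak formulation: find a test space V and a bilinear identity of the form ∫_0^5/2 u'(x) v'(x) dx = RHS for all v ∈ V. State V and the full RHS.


V = H^1(0, 5/2) (v unrestricted at boundary; u is determined up to an additive constant); weak form: ∫_0^5/2 u'v' dx = ∫_0^5/2 (-x^2 - 3*x + 35/6) v dx + 2·v(5/2) − 2·v(0) for all v ∈ V.

Multiply both sides by a test function v and integrate from 0 to 5/2:
  ∫_0^5/2 −u''(x) v(x) dx = ∫_0^5/2 f(x) v(x) dx.
Integrate the LHS by parts once:
  ∫_0^5/2 −u'' v dx = −[u'(x) v(x)]_0^5/2 + ∫_0^5/2 u'(x) v'(x) dx.
Thus ∫_0^5/2 u'(x) v'(x) dx = ∫_0^5/2 f(x) v(x) dx + [u'(x) v(x)]_0^5/2.
Choose V so that boundary terms are either known or forced to vanish.
u has inhomogeneous Neumann u'(0) = 2, u'(5/2) = 2. [u' v]_0^5/2 = (2)·v(5/2) − (2)·v(0) = 2·v(5/2) − 2·v(0). Take V = H^1(0, 5/2); boundary term becomes part of RHS.
Weak formulation: find u (satisfying any essential BC) such that ∫_0^5/2 u'(x) v'(x) dx = ∫_0^5/2 f v dx + 2·v(5/2) − 2·v(0) for all v ∈ V (Neumann data are natural BCs: they enter the RHS as boundary terms).
Substituting f(x) = -x^2 - 3*x + 35/6, the right-hand side is ∫_0^5/2 (-x^2 - 3*x + 35/6) v dx + 2·v(5/2) − 2·v(0).
Compatibility check (pure Neumann): taking v ≡ 1 ∈ V gives 0 = ∫_0^5/2 f dx + (2) − (2), i.e. ∫_0^5/2 f dx must equal u'(0) − u'(5/2) = 0. Indeed ∫_0^5/2 (-x^2 - 3*x + 35/6) dx = 0, so the data are compatible. The solution is then unique only up to an additive constant (fix it e.g. by requiring ∫_0^5/2 u dx = 0).


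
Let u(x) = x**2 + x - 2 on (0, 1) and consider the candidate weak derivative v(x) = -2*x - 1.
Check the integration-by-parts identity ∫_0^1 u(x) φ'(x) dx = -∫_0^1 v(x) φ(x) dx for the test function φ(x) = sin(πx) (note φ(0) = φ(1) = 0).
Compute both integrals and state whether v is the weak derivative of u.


LHS = -4/π, RHS = 4/π. No, v is not the weak derivative of u.

u(x) = x**2 + x - 2, classical derivative u'(x) = 2*x + 1.
φ(x) = sin(πx), so φ'(x) = π*cos(π*x).
Note φ(0) = φ(1) = 0, so the boundary term u·φ vanishes.
LHS = ∫_0^1 u(x) φ'(x) dx = ∫_0^1 (π*x^2*cos(π*x) + π*x*cos(π*x) - 2*π*cos(π*x)) dx. Term by term:
  ∫_0^1 -2*π*cos(π*x) dx = 0;  ∫_0^1 π*x*cos(π*x) dx = -2/π;  ∫_0^1 π*x^2*cos(π*x) dx = -2/π.
Sum: 0 − 2/π − 2/π = -4/π.
So LHS = -4/π.
∫_0^1 v(x) φ(x) dx = ∫_0^1 (-2*x*sin(π*x) - sin(π*x)) dx. Term by term:
  ∫_0^1 -sin(π*x) dx = -2/π;  ∫_0^1 -2*x*sin(π*x) dx = -2/π.
Sum: -2/π − 2/π = -4/π.
So RHS = -∫_0^1 v(x) φ(x) dx = 4/π.
LHS − RHS = -8/π ≠ 0, so the identity fails.
(For a valid weak derivative the identity must hold for EVERY test function, in particular this one. The failure shows v is NOT the weak derivative of u.)
Correct weak derivative would be u'(x) = 2*x + 1.


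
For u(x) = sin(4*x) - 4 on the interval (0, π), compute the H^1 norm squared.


||u||_{H^1(0,π)}^2 = 49*π/2

u'(x) = 4*cos(4*x).
Expand u² and (u')² and integrate term by term on (0, π), using: for integers n ≥ 1, ∫_0^π sin²(nx) dx = ∫_0^π cos²(nx) dx = π/2; for n ≠ n', ∫_0^π sin(nx)sin(n'x) dx = ∫_0^π cos(nx)cos(n'x) dx = 0; and by product-to-sum, ∫_0^π sin(nx)cos(n'x) dx = ½∫_0^π [sin((n+n')x) + sin((n−n')x)] dx, which is 0 when n+n' is even and 2n/(n²−n'²) when n+n' is odd (it need not vanish on (0, π)). For the constant mode: ∫_0^π 1 dx = π, ∫_0^π cos(nx) dx = 0, ∫_0^π sin(nx) dx = (1−(−1)^n)/n.
  u² squared terms: (-4)²·∫1 dx = 16·π = 16*π;  (1)²·∫sin(4x)² dx = 1·π/2 = π/2.
  u² cross terms: 2·(-4)·(1)·∫1·sin(4x) dx = -8·(0) = 0.
  So ∫_0^π u² dx = 16*π + π/2 + 0 = 33*π/2.
  (u')² squared terms: (4)²·∫cos(4x)² dx = 16·π/2 = 8*π.
  So ∫_0^π (u')² dx = 8*π.
||u||_{H^1}^2 = (33*π/2) + (8*π) = 49*π/2.


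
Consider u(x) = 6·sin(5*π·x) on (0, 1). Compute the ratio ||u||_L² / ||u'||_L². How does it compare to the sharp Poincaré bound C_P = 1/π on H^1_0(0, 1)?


||u||_L² / ||u'||_L² = 1/(5*π) < C_P = 1/π.

u(x) = 6·sin(5*π·x), so u'(x) = 30*π*cos(5*π*x).
Writing u(x) = A·sin(kπx/L) with A = 6 and k = 5, use ∫_0^L sin²(kπx/L) dx = L/2 and ∫_0^L cos²(kπx/L) dx = L/2.
u² = 36·sin²(5*π·x) and (u')² = 900*π^2·cos²(5*π·x), and each of sin², cos² integrates to L/2 = 1/2 over (0, 1).
∫_0^1 u² dx = 18, so ||u||_L² = 3*sqrt(2).
∫_0^1 (u')² dx = 450*π^2, so ||u'||_L² = 15*sqrt(2)*π.
Ratio ||u||_L² / ||u'||_L² = 1/(5*π).
Sharp Poincaré constant on H^1_0(0, 1) is C_P = L/π = 1/π, achieved by sin(π·x).
This is the k = 5 harmonic; the ratio L/(kπ) is strictly less than C_P = L/π, consistent with the sharp inequality ||u||_L² ≤ C_P ||u'||_L².


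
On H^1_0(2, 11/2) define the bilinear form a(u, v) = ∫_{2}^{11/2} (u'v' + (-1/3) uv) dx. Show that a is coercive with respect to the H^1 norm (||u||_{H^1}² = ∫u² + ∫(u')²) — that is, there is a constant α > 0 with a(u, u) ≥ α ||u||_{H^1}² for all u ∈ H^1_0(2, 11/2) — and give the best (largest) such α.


α = (-49 + 12*π^2)/(3*(4*π^2 + 49))

Coercivity of a(·,·) on H^1_0(2, 11/2) means a(u, u) ≥ α ||u||_{H^1}² for every u ∈ H^1_0.
The interval has length L = 7/2, and Poincaré/coercivity depend only on L. Here a(u, u) = ∫(u')² + (-1/3)·∫u².
Here c = -1/3 < 0 with |c| < (π/L)² = 4*π^2/49, so coercivity still holds. The condition a(u,u) ≥ α||u||_{H^1}² reads (1−α)∫(u')² ≥ (α−c)∫u². Any admissible α is ≤ 1 (rapidly oscillating u have ∫u²/∫(u')² → 0), and α = 1 would force 0 ≥ (1−c)∫u², impossible since c < 1; so 1−α > 0. By the sharp Poincaré inequality on H^1_0 of an interval of length L, ∫(u')² ≥ (π/L)²∫u² with equality for the first sine mode sin(π(x−x₀)/L) (x₀ the left endpoint), so the inequality holds for all u iff (1−α)(π/L)² ≥ α − c, i.e. α ≤ ((π/L)² + c)/((π/L)² + 1) = (1 + c(L/π)²)/(1 + (L/π)²). (Direct route, valid since c ≤ 0: Poincaré gives c∫u² ≥ c(L/π)²∫(u')², so a(u,u) ≥ (1 + c(L/π)²)∫(u')², while ||u||_{H^1}² ≤ (1 + (L/π)²)∫(u')²; dividing yields the same α.) With (π/L)² = 4*π^2/49 and c = -1/3, the largest admissible constant is α = ((π/L)² + c)/((π/L)² + 1).
Simplifying, α = (-49 + 12*π^2)/(3*(4*π^2 + 49)).
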